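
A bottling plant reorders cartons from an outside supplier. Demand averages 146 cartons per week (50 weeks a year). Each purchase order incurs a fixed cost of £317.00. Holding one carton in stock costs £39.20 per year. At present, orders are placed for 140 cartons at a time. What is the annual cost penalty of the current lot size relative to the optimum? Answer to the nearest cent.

Extra cost ≈ £5,803.86 per year

Annual demand D = 146 × 50 = 7,300.
EOQ = √(2DS/H) = √(2 × 7,300 × 317 / 39.2) ≈ 343.61.
Cost at Q* = (D/Q*)S + (Q*/2)H = √(2DSH) ≈ £13,469.43.
Cost at Q = 140: (7,300/140)×317 + (140/2)×39.2 = £16,529.29 + £2,744.00 = £19,273.29.
Excess = £19,273.29 − £13,469.43 = £5,803.86.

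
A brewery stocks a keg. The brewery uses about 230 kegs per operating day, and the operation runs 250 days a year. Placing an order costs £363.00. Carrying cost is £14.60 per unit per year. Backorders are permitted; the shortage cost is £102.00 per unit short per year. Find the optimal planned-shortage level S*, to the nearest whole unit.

S* ≈ 226 kegs

Annual demand D = 230 × 250 = 57,500.
With planned backorders, Q* = √(2DS/H) · √((H+B)/B).
√(2DS/H) = √(2 × 57,500 × 363 / 14.6) = 1690.931.
√((H+B)/B) = √((14.6+102)/102) = 1.0692.
Q* ≈ 1807.902.
S* = Q* · H/(H+B) = 1807.902 × 14.6/116.6 ≈ 226.375.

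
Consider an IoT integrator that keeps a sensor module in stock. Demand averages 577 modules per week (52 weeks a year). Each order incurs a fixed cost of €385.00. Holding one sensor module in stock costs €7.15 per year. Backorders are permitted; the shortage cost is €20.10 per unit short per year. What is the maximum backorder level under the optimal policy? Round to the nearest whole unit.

S* ≈ 549 modules

Annual demand D = 577 × 52 = 30,004.
With planned backorders, Q* = √(2DS/H) · √((H+B)/B).
√(2DS/H) = √(2 × 30,004 × 385 / 7.15) = 1797.554.
√((H+B)/B) = √((7.15+20.1)/20.1) = 1.1644.
Q* ≈ 2092.990.
S* = Q* · H/(H+B) = 2092.990 × 7.15/27.25 ≈ 549.170.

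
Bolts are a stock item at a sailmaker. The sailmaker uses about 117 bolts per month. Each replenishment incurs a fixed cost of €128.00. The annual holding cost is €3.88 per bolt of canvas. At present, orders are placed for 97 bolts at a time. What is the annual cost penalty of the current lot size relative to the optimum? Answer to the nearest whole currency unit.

Annual demand D = 117 × 12 = 1,404.
EOQ = √(2DS/H) = √(2 × 1,404 × 128 / 3.88) ≈ 304.36.
Cost at Q* = (D/Q*)S + (Q*/2)H = √(2DSH) ≈ €1,180.92.
Cost at Q = 97: (1,404/97)×128 + (97/2)×3.88 = €1,852.70 + €188.18 = €2,040.88.
Excess = €2,040.88 − €1,180.92 = €859.96.

Extra cost ≈ €860 per year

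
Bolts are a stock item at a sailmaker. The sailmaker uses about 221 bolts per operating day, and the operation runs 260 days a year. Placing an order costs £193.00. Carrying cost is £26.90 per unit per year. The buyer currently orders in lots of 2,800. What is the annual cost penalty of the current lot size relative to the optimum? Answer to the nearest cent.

Annual demand D = 221 × 260 = 57,460.
EOQ = √(2DS/H) = √(2 × 57,460 × 193 / 26.9) ≈ 908.03.
Cost at Q* = (D/Q*)S + (Q*/2)H = √(2DSH) ≈ £24,426.01.
Cost at Q = 2,800: (57,460/2,800)×193 + (2,800/2)×26.9 = £3,960.64 + £37,660.00 = £41,620.64.
Excess = £41,620.64 − £24,426.01 = £17,194.62.

Extra cost ≈ £17,194.62 per year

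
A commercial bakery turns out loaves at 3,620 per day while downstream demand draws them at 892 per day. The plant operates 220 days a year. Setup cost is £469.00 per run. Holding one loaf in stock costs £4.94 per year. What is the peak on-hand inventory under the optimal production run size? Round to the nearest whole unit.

I_max ≈ 5,299 loaves

Annual demand D = 892 × 220 = 196,240.
Production build-up factor (1 − d/p) = 1 − 892/3,620 = 0.7536.
Q* = √(2DS / (H(1 − d/p))) = √(2 × 196,240 × 469 / (4.94 × 0.7536)).
= √(184,073,120 / 3.7227) ≈ 7031.756.
Maximum inventory = Q*(1 − d/p) = 7031.756 × 0.7536 ≈ 5299.069.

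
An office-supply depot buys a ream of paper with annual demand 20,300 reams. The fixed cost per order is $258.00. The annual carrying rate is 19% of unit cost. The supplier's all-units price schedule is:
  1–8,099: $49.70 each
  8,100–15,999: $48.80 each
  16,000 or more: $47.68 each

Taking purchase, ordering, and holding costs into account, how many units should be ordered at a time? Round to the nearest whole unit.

Q* ≈ 1,053 reams

Holding cost per unit per year at price C is H = 0.19·C.
For each price level, check whether its EOQ is feasible; otherwise the best quantity at that price is the breakpoint.
EOQ at $49.70 = 1053.2 (feasible in tier 1): TC = 20,300×$49.70 + (20,300/1053.2)×258 + (1053.2/2)×0.19×$49.70 = $1,018,855.53.
EOQ at $48.80 = 1062.9 < 8100, so use break Q=8100: TC = 20,300×$48.80 + (20,300/8100.0)×258 + (8100.0/2)×0.19×$48.80 = $1,028,838.19.
EOQ at $47.68 = 1075.3 < 16000, so use break Q=16000: TC = 20,300×$47.68 + (20,300/16000.0)×258 + (16000.0/2)×0.19×$47.68 = $1,040,704.94.
Lowest total cost is $1,018,855.53 at Q = 1053.2.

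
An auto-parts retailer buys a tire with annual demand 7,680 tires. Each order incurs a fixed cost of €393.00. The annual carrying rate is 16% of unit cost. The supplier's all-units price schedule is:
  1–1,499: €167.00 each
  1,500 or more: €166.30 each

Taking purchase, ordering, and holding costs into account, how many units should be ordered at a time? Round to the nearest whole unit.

Q* ≈ 475 tires

Holding cost per unit per year at price C is H = 0.16·C.
For each price level, check whether its EOQ is feasible; otherwise the best quantity at that price is the breakpoint.
EOQ at €167.00 = 475.3 (feasible in tier 1): TC = 7,680×€167.00 + (7,680/475.3)×393 + (475.3/2)×0.16×€167.00 = €1,295,260.19.
EOQ at €166.30 = 476.3 < 1500, so use break Q=1500: TC = 7,680×€166.30 + (7,680/1500.0)×393 + (1500.0/2)×0.16×€166.30 = €1,299,152.16.
Lowest total cost is €1,295,260.19 at Q = 475.3.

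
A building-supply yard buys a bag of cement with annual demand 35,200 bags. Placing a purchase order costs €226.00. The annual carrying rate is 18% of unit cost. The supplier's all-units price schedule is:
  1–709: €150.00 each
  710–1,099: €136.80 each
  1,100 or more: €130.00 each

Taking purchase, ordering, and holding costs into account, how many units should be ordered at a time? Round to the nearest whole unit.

Holding cost per unit per year at price C is H = 0.18·C.
For each price level, check whether its EOQ is feasible; otherwise the best quantity at that price is the breakpoint.
Tier 1 (€150.00): EOQ = 767.6 exceeds tier's upper bound 709, so this tier is dominated.
EOQ at €136.80 = 803.8 (feasible in tier 2): TC = 35,200×€136.80 + (35,200/803.8)×226 + (803.8/2)×0.18×€136.80 = €4,835,153.37.
EOQ at €130.00 = 824.6 < 1100, so use break Q=1100: TC = 35,200×€130.00 + (35,200/1100.0)×226 + (1100.0/2)×0.18×€130.00 = €4,596,102.00.
Lowest total cost is €4,596,102.00 at Q = 1100.0.

Q* ≈ 1,100 bags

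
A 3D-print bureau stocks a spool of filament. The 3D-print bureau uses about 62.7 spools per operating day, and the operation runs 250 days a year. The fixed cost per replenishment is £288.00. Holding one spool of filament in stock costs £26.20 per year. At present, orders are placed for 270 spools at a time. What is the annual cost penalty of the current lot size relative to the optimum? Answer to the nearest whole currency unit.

Extra cost ≈ £4,877 per year

Annual demand D = 62.7 × 250 = 15,675.
EOQ = √(2DS/H) = √(2 × 15,675 × 288 / 26.2) ≈ 587.04.
Cost at Q* = (D/Q*)S + (Q*/2)H = √(2DSH) ≈ £15,380.33.
Cost at Q = 270: (15,675/270)×288 + (270/2)×26.2 = £16,720.00 + £3,537.00 = £20,257.00.
Excess = £20,257.00 − £15,380.33 = £4,876.67.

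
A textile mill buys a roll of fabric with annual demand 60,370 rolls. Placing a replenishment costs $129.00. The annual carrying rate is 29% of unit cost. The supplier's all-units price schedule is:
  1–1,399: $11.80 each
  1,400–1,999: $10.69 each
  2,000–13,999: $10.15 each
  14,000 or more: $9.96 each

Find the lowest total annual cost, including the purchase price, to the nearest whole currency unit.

Holding cost per unit per year at price C is H = 0.29·C.
Candidates are each tier's EOQ (if it falls in that tier) and each price-break quantity.
Tier 1 ($11.80): EOQ = 2133.4 exceeds tier's upper bound 1399, so this tier is dominated.
Tier 2 ($10.69): EOQ = 2241.5 exceeds tier's upper bound 1999, so this tier is dominated.
EOQ at $10.15 = 2300.3 (feasible in tier 3): TC = 60,370×$10.15 + (60,370/2300.3)×129 + (2300.3/2)×0.29×$10.15 = $619,526.49.
EOQ at $9.96 = 2322.2 < 14000, so use break Q=14000: TC = 60,370×$9.96 + (60,370/14000.0)×129 + (14000.0/2)×0.29×$9.96 = $622,060.27.
Lowest total cost among the candidates is at Q = 2300.3.

TC* ≈ $619,526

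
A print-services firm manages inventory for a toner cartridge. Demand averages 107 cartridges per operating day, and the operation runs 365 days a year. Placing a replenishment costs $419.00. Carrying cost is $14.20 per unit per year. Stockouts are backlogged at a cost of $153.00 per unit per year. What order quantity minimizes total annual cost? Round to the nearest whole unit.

Q* ≈ 1,587 cartridges

Annual demand D = 107 × 365 = 39,055.
With planned backorders, Q* = √(2DS/H) · √((H+B)/B).
√(2DS/H) = √(2 × 39,055 × 419 / 14.2) = 1518.155.
√((H+B)/B) = √((14.2+153)/153) = 1.0454.
Q* ≈ 1587.043.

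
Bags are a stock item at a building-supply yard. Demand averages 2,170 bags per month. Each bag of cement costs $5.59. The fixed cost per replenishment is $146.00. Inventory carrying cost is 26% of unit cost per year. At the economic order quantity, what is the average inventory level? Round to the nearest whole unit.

Annual demand D = 2,170 × 12 = 26,040.
Holding cost H = 0.26 × $5.59 = $1.4534 per unit per year.
The optimal lot size = √(2DS/H) = √(2 × 26,040 × 146 / 1.4534) ≈ 2287.28.
Average inventory = Q*/2 ≈ 2287.28 / 2 = 1143.640.

Average inventory ≈ 1,144 bags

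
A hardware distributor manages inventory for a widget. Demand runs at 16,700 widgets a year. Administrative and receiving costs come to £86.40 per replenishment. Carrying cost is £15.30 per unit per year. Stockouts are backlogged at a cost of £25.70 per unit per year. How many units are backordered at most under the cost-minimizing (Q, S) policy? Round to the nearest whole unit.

S* ≈ 205 widgets

With planned backorders, Q* = √(2DS/H) · √((H+B)/B).
√(2DS/H) = √(2 × 16,700 × 86.4 / 15.3) = 434.295.
√((H+B)/B) = √((15.3+25.7)/25.7) = 1.2631.
Q* ≈ 548.542.
S* = Q* · H/(H+B) = 548.542 × 15.3/41 ≈ 204.700.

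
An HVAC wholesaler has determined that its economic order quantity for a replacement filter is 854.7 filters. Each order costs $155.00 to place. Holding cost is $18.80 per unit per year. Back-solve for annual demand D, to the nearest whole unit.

D ≈ 44,302 filters per year

Invert the EOQ relation Q*² = 2DS/H.
From Q* = √(2DS/H): D = Q*²H / (2S) = 854.7² × 18.8 / (2 × 155) = 44302.024.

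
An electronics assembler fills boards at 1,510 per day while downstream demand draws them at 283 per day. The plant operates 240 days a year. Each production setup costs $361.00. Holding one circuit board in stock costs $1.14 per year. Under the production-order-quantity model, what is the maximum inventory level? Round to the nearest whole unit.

Annual demand D = 283 × 240 = 67,920.
Production build-up factor (1 − d/p) = 1 − 283/1,510 = 0.8126.
Q* = √(2DS / (H(1 − d/p))) = √(2 × 67,920 × 361 / (1.14 × 0.8126)).
= √(49,038,240 / 0.9263) ≈ 7275.808.
Maximum inventory = Q*(1 − d/p) = 7275.808 × 0.8126 ≈ 5912.196.

I_max ≈ 5,912 boards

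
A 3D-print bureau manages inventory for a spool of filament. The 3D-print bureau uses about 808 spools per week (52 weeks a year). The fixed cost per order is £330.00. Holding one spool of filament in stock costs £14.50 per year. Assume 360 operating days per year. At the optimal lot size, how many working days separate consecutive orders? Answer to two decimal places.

Annual demand D = 808 × 52 = 42,016.
The optimal lot size = √(2DS/H) = √(2 × 42,016 × 330 / 14.5) ≈ 1382.91.
Cycle time = Q*/D × 360 = 1382.91 / 42,016 × 360 ≈ 11.849 days.

T ≈ 11.85 days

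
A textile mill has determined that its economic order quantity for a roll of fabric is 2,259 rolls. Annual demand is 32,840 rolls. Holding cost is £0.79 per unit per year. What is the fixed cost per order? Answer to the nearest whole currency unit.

S ≈ £61

Invert the EOQ relation Q*² = 2DS/H.
From Q* = √(2DS/H): S = Q*²H / (2D) = 2,259² × 0.79 / (2 × 32,840) = 61.3799.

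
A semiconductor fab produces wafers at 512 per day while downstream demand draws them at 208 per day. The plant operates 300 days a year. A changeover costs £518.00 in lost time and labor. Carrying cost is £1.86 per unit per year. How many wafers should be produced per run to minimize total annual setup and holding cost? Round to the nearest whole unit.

Annual demand D = 208 × 300 = 62,400.
Production build-up factor (1 − d/p) = 1 − 208/512 = 0.5938.
Q* = √(2DS / (H(1 − d/p))) = √(2 × 62,400 × 518 / (1.86 × 0.5938)).
= √(64,646,400 / 1.1044) ≈ 7650.924.

Q* ≈ 7,651 wafers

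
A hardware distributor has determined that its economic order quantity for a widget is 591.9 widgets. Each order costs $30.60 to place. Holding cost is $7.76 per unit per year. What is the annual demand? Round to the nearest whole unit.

D ≈ 44,423 widgets per year

Invert the EOQ relation Q*² = 2DS/H.
From Q* = √(2DS/H): D = Q*²H / (2S) = 591.9² × 7.76 / (2 × 30.6) = 44422.907.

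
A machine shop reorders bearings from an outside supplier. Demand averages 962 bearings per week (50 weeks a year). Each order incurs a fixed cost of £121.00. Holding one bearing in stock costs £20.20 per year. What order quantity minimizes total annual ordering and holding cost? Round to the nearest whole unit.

Annual demand D = 962 × 50 = 48,100.
EOQ = √(2DS / H) = √(2 × 48,100 × 121 / 20.2).
= √(11,640,200 / 20.2) = √576,247.5248 ≈ 759.110.

Q* ≈ 759 bearings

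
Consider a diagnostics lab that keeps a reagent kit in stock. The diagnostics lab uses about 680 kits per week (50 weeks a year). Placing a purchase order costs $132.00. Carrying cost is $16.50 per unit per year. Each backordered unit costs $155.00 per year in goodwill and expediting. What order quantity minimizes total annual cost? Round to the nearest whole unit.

Annual demand D = 680 × 50 = 34,000.
With planned backorders, Q* = √(2DS/H) · √((H+B)/B).
√(2DS/H) = √(2 × 34,000 × 132 / 16.5) = 737.564.
√((H+B)/B) = √((16.5+155)/155) = 1.0519.
Q* ≈ 775.828.

Q* ≈ 776 kits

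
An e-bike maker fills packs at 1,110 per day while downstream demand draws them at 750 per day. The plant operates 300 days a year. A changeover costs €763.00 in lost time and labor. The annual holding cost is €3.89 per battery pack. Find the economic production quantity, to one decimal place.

Q* ≈ 16,497.0 packs

Annual demand D = 750 × 300 = 225,000.
Production build-up factor (1 − d/p) = 1 − 750/1,110 = 0.3243.
Q* = √(2DS / (H(1 − d/p))) = √(2 × 225,000 × 763 / (3.89 × 0.3243)).
= √(343,350,000 / 1.2616) ≈ 16496.962.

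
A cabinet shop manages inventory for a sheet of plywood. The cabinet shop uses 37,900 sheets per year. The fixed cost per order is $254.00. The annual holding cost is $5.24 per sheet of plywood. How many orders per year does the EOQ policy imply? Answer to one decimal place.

N ≈ 19.8 orders per year

The optimal lot size = √(2DS/H) = √(2 × 37,900 × 254 / 5.24) ≈ 1916.84.
Orders per year = D / Q* = 37,900 / 1916.84 ≈ 19.772.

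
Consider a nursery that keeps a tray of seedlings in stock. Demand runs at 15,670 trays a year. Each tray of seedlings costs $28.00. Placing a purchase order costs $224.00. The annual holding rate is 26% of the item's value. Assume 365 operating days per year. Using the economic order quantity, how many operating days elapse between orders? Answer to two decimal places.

Holding cost H = 0.26 × $28.00 = $7.2800 per unit per year.
Q* = √(2DS/H) = √(2 × 15,670 × 224 / 7.28) ≈ 981.99.
Cycle time = Q*/D × 365 = 981.99 / 15,670 × 365 ≈ 22.873 days.

T ≈ 22.87 days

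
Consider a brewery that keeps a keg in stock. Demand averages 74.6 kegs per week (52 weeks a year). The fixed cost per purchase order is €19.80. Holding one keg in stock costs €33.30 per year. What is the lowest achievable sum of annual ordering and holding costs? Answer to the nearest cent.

Annual demand D = 74.6 × 52 = 3,879.2.
Q* = √(2DS/H) = √(2 × 3,879.2 × 19.8 / 33.3) ≈ 67.92.
At the optimum the two cost components are equal, so total cost = 2·(Q*/2)H = Q*·H.
Minimum total = √(2DSH) = √(2 × 3,879.2 × 19.8 × 33.3) ≈ 2261.730.

TC* ≈ €2,261.73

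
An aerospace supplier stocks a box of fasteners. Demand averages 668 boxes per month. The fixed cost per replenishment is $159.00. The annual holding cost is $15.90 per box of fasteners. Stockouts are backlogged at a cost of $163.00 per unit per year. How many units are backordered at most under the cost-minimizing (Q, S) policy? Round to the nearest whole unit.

S* ≈ 37 boxes

Annual demand D = 668 × 12 = 8,016.
With planned backorders, Q* = √(2DS/H) · √((H+B)/B).
√(2DS/H) = √(2 × 8,016 × 159 / 15.9) = 400.400.
√((H+B)/B) = √((15.9+163)/163) = 1.0476.
Q* ≈ 419.474.
S* = Q* · H/(H+B) = 419.474 × 15.9/178.9 ≈ 37.281.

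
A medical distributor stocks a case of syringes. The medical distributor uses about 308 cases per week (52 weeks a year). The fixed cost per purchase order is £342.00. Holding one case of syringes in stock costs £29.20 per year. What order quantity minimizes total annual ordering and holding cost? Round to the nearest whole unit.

Q* ≈ 613 cases

Annual demand D = 308 × 52 = 16,016.
EOQ = √(2DS / H) = √(2 × 16,016 × 342 / 29.2).
= √(10,954,944 / 29.2) = √375,169.3151 ≈ 612.511.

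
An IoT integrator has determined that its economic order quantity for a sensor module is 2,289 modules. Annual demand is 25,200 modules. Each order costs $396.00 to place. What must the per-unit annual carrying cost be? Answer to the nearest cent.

H ≈ $3.81

The basic EOQ model gives Q* = √(2DS/H); rearrange for the unknown.
From Q* = √(2DS/H): H = 2DS / Q*² = 2 × 25,200 × 396 / 2,289² = 3.8092.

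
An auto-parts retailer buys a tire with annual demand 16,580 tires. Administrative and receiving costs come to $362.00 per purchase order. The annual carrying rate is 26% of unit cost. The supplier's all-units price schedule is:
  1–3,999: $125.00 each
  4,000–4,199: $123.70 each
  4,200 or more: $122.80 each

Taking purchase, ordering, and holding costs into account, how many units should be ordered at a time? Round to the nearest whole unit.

Holding cost per unit per year at price C is H = 0.26·C.
For each price level, check whether its EOQ is feasible; otherwise the best quantity at that price is the breakpoint.
EOQ at $125.00 = 607.7 (feasible in tier 1): TC = 16,580×$125.00 + (16,580/607.7)×362 + (607.7/2)×0.26×$125.00 = $2,092,251.64.
EOQ at $123.70 = 610.9 < 4000, so use break Q=4000: TC = 16,580×$123.70 + (16,580/4000.0)×362 + (4000.0/2)×0.26×$123.70 = $2,116,770.49.
EOQ at $122.80 = 613.2 < 4200, so use break Q=4200: TC = 16,580×$122.80 + (16,580/4200.0)×362 + (4200.0/2)×0.26×$122.80 = $2,104,501.84.
Lowest total cost is $2,092,251.64 at Q = 607.7.

Q* ≈ 608 tires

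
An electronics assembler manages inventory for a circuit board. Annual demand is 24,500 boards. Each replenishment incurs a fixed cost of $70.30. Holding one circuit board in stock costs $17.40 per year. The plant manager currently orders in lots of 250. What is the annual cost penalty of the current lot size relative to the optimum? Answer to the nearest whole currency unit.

EOQ = √(2DS/H) = √(2 × 24,500 × 70.3 / 17.4) ≈ 444.94.
Cost at Q* = (D/Q*)S + (Q*/2)H = √(2DSH) ≈ $7,741.95.
Cost at Q = 250: (24,500/250)×70.3 + (250/2)×17.4 = $6,889.40 + $2,175.00 = $9,064.40.
Excess = $9,064.40 − $7,741.95 = $1,322.45.

Extra cost ≈ $1,322 per year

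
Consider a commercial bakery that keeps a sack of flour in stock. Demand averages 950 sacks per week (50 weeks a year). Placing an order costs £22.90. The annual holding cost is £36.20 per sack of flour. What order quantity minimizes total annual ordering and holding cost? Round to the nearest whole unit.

Annual demand D = 950 × 50 = 47,500.
EOQ = √(2DS / H) = √(2 × 47,500 × 22.9 / 36.2).
= √(2,175,500 / 36.2) = √60,096.6851 ≈ 245.146.

Q* ≈ 245 sacks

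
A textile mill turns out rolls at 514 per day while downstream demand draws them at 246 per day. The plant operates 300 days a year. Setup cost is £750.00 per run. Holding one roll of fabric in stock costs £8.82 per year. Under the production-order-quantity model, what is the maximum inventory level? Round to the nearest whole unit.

Annual demand D = 246 × 300 = 73,800.
Production build-up factor (1 − d/p) = 1 − 246/514 = 0.5214.
Q* = √(2DS / (H(1 − d/p))) = √(2 × 73,800 × 750 / (8.82 × 0.5214)).
= √(110,700,000 / 4.5988) ≈ 4906.295.
Maximum inventory = Q*(1 − d/p) = 4906.295 × 0.5214 ≈ 2558.146.

I_max ≈ 2,558 rolls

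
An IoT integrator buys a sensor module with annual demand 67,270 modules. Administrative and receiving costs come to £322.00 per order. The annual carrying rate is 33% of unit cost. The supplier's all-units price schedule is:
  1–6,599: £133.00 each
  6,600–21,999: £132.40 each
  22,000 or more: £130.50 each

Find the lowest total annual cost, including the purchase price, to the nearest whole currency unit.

Holding cost per unit per year at price C is H = 0.33·C.
For each price level, check whether its EOQ is feasible; otherwise the best quantity at that price is the breakpoint.
EOQ at £133.00 = 993.5 (feasible in tier 1): TC = 67,270×£133.00 + (67,270/993.5)×322 + (993.5/2)×0.33×£133.00 = £8,990,515.01.
EOQ at £132.40 = 995.8 < 6600, so use break Q=6600: TC = 67,270×£132.40 + (67,270/6600.0)×322 + (6600.0/2)×0.33×£132.40 = £9,054,013.56.
EOQ at £130.50 = 1003.0 < 22000, so use break Q=22000: TC = 67,270×£130.50 + (67,270/22000.0)×322 + (22000.0/2)×0.33×£130.50 = £9,253,434.59.
Lowest total cost among the candidates is at Q = 993.5.

TC* ≈ £8,990,515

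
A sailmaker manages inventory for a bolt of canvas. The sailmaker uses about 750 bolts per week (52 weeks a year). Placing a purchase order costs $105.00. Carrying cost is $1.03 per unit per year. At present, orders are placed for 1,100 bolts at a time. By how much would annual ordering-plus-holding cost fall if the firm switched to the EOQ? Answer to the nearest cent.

Annual demand D = 750 × 52 = 39,000.
EOQ = √(2DS/H) = √(2 × 39,000 × 105 / 1.03) ≈ 2819.83.
Cost at Q* = (D/Q*)S + (Q*/2)H = √(2DSH) ≈ $2,904.43.
Cost at Q = 1,100: (39,000/1,100)×105 + (1,100/2)×1.03 = $3,722.73 + $566.50 = $4,289.23.
Excess = $4,289.23 − $2,904.43 = $1,384.80.

Extra cost ≈ $1,384.80 per year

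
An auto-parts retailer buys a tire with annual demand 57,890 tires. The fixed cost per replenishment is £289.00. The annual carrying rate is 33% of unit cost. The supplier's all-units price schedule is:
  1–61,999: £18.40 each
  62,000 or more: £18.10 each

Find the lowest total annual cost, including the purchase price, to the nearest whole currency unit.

TC* ≈ £1,079,430

Holding cost per unit per year at price C is H = 0.33·C.
Evaluate total cost at each tier's feasible EOQ or, if the EOQ is below the tier, at the tier's minimum quantity.
EOQ at £18.40 = 2347.5 (feasible in tier 1): TC = 57,890×£18.40 + (57,890/2347.5)×289 + (2347.5/2)×0.33×£18.40 = £1,079,429.83.
EOQ at £18.10 = 2366.8 < 62000, so use break Q=62000: TC = 57,890×£18.10 + (57,890/62000.0)×289 + (62000.0/2)×0.33×£18.10 = £1,233,241.84.
Lowest total cost among the candidates is at Q = 2347.5.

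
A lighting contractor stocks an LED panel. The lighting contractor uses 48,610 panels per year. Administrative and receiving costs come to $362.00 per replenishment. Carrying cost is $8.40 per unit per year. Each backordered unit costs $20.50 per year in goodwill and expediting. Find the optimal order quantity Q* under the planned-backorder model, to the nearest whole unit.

Q* ≈ 2,430 panels

With planned backorders, Q* = √(2DS/H) · √((H+B)/B).
√(2DS/H) = √(2 × 48,610 × 362 / 8.4) = 2046.880.
√((H+B)/B) = √((8.4+20.5)/20.5) = 1.1873.
Q* ≈ 2430.325.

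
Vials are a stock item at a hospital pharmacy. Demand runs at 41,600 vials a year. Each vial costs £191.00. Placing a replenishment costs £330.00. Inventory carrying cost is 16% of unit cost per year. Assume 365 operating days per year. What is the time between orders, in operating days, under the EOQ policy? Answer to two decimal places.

Holding cost H = 0.16 × £191.00 = £30.5600 per unit per year.
Q* = √(2DS/H) = √(2 × 41,600 × 330 / 30.56) ≈ 947.86.
Cycle time = Q*/D × 365 = 947.86 / 41,600 × 365 ≈ 8.317 days.

T ≈ 8.32 days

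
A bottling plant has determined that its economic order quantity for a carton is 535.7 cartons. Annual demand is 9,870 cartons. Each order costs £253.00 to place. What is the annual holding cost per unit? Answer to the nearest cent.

The basic EOQ model gives Q* = √(2DS/H); rearrange for the unknown.
From Q* = √(2DS/H): H = 2DS / Q*² = 2 × 9,870 × 253 / 535.7² = 17.4030.

H ≈ £17.40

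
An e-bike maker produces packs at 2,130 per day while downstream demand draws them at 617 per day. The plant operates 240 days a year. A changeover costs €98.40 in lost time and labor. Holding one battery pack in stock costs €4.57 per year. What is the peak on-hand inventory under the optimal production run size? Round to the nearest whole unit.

I_max ≈ 2,128 packs

Annual demand D = 617 × 240 = 148,080.
Production build-up factor (1 − d/p) = 1 − 617/2,130 = 0.7103.
Q* = √(2DS / (H(1 − d/p))) = √(2 × 148,080 × 98.4 / (4.57 × 0.7103)).
= √(29,142,144 / 3.2462) ≈ 2996.215.
Maximum inventory = Q*(1 − d/p) = 2996.215 × 0.7103 ≈ 2128.297.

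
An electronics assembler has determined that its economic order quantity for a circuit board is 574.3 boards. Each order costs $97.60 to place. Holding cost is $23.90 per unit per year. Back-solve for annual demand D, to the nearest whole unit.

Squaring Q* = √(2DS/H) gives Q*² = 2DS/H.
From Q* = √(2DS/H): D = Q*²H / (2S) = 574.3² × 23.9 / (2 × 97.6) = 40382.734.

D ≈ 40,383 boards per year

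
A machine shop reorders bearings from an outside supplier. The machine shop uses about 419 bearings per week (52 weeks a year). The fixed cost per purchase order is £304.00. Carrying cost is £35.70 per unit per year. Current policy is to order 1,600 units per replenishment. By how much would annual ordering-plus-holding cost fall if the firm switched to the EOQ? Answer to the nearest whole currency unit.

Extra cost ≈ £10,953 per year

Annual demand D = 419 × 52 = 21,788.
EOQ = √(2DS/H) = √(2 × 21,788 × 304 / 35.7) ≈ 609.15.
Cost at Q* = (D/Q*)S + (Q*/2)H = √(2DSH) ≈ £21,746.76.
Cost at Q = 1,600: (21,788/1,600)×304 + (1,600/2)×35.7 = £4,139.72 + £28,560.00 = £32,699.72.
Excess = £32,699.72 − £21,746.76 = £10,952.96.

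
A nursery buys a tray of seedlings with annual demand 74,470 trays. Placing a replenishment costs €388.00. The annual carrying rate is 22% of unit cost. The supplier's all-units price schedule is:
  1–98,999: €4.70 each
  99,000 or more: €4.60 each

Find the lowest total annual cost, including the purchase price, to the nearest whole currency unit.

Holding cost per unit per year at price C is H = 0.22·C.
Candidates are each tier's EOQ (if it falls in that tier) and each price-break quantity.
EOQ at €4.70 = 7475.9 (feasible in tier 1): TC = 74,470×€4.70 + (74,470/7475.9)×388 + (7475.9/2)×0.22×€4.70 = €357,739.04.
EOQ at €4.60 = 7556.7 < 99000, so use break Q=99000: TC = 74,470×€4.60 + (74,470/99000.0)×388 + (99000.0/2)×0.22×€4.60 = €392,947.86.
Lowest total cost among the candidates is at Q = 7475.9.

TC* ≈ €357,739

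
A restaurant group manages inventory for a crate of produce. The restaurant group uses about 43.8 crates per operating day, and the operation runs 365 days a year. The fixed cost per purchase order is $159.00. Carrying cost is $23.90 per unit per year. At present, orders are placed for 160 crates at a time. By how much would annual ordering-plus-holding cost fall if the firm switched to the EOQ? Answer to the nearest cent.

Annual demand D = 43.8 × 365 = 15,987.
EOQ = √(2DS/H) = √(2 × 15,987 × 159 / 23.9) ≈ 461.21.
Cost at Q* = (D/Q*)S + (Q*/2)H = √(2DSH) ≈ $11,022.90.
Cost at Q = 160: (15,987/160)×159 + (160/2)×23.9 = $15,887.08 + $1,912.00 = $17,799.08.
Excess = $17,799.08 − $11,022.90 = $6,776.18.

Extra cost ≈ $6,776.18 per year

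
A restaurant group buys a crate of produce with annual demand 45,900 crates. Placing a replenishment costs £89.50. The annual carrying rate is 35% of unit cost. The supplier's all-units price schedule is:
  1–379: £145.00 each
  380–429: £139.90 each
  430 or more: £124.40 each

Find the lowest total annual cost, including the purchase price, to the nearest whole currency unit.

TC* ≈ £5,728,874

Holding cost per unit per year at price C is H = 0.35·C.
Candidates are each tier's EOQ (if it falls in that tier) and each price-break quantity.
Tier 1 (£145.00): EOQ = 402.4 exceeds tier's upper bound 379, so this tier is dominated.
EOQ at £139.90 = 409.6 (feasible in tier 2): TC = 45,900×£139.90 + (45,900/409.6)×89.5 + (409.6/2)×0.35×£139.90 = £6,441,467.45.
EOQ at £124.40 = 434.4 (feasible in tier 3): TC = 45,900×£124.40 + (45,900/434.4)×89.5 + (434.4/2)×0.35×£124.40 = £5,728,873.73.
Lowest total cost among the candidates is at Q = 434.4.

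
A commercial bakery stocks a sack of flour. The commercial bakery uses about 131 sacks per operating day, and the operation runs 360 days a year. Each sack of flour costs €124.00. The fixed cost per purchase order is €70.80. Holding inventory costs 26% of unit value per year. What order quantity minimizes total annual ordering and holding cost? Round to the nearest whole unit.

Annual demand D = 131 × 360 = 47,160.
Holding cost H = 0.26 × €124.00 = €32.2400 per unit per year.
EOQ = √(2DS / H) = √(2 × 47,160 × 70.8 / 32.24).
= √(6,677,856 / 32.24) = √207,129.5285 ≈ 455.115.

Q* ≈ 455 sacks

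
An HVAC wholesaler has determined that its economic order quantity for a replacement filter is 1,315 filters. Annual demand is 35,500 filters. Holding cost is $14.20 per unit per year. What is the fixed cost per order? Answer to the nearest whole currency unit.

S ≈ $346

The basic EOQ model gives Q* = √(2DS/H); rearrange for the unknown.
From Q* = √(2DS/H): S = Q*²H / (2D) = 1,315² × 14.2 / (2 × 35,500) = 345.8450.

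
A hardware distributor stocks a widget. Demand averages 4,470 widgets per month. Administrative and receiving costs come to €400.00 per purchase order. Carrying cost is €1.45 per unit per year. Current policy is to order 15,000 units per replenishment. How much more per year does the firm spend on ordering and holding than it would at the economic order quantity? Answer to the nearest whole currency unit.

Extra cost ≈ €4,417 per year

Annual demand D = 4,470 × 12 = 53,640.
EOQ = √(2DS/H) = √(2 × 53,640 × 400 / 1.45) ≈ 5440.08.
Cost at Q* = (D/Q*)S + (Q*/2)H = √(2DSH) ≈ €7,888.12.
Cost at Q = 15,000: (53,640/15,000)×400 + (15,000/2)×1.45 = €1,430.40 + €10,875.00 = €12,305.40.
Excess = €12,305.40 − €7,888.12 = €4,417.28.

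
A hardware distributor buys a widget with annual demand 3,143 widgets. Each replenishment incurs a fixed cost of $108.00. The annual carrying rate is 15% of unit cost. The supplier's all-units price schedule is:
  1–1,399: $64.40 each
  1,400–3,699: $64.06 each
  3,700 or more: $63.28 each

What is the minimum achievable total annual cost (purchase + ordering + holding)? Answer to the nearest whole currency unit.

TC* ≈ $204,970

Holding cost per unit per year at price C is H = 0.15·C.
For each price level, check whether its EOQ is feasible; otherwise the best quantity at that price is the breakpoint.
EOQ at $64.40 = 265.1 (feasible in tier 1): TC = 3,143×$64.40 + (3,143/265.1)×108 + (265.1/2)×0.15×$64.40 = $204,970.07.
EOQ at $64.06 = 265.8 < 1400, so use break Q=1400: TC = 3,143×$64.06 + (3,143/1400.0)×108 + (1400.0/2)×0.15×$64.06 = $208,309.34.
EOQ at $63.28 = 267.4 < 3700, so use break Q=3700: TC = 3,143×$63.28 + (3,143/3700.0)×108 + (3700.0/2)×0.15×$63.28 = $216,540.98.
Lowest total cost among the candidates is at Q = 265.1.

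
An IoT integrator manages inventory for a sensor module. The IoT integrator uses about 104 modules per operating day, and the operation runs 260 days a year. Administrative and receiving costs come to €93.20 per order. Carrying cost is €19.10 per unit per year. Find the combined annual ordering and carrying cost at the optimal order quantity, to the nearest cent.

TC* ≈ €9,811.67

Annual demand D = 104 × 260 = 27,040.
The optimal lot size = √(2DS/H) = √(2 × 27,040 × 93.2 / 19.1) ≈ 513.70.
At the optimum the two cost components are equal, so total cost = 2·(Q*/2)H = Q*·H.
Minimum total = √(2DSH) = √(2 × 27,040 × 93.2 × 19.1) ≈ 9811.671.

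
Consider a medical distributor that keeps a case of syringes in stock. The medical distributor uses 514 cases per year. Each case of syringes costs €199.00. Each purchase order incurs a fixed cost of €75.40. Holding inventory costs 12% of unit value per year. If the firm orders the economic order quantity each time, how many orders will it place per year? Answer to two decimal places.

N ≈ 9.02 orders per year

Holding cost H = 0.12 × €199.00 = €23.8800 per unit per year.
The optimal lot size = √(2DS/H) = √(2 × 514 × 75.4 / 23.88) ≈ 56.97.
Orders per year = D / Q* = 514 / 56.97 ≈ 9.022.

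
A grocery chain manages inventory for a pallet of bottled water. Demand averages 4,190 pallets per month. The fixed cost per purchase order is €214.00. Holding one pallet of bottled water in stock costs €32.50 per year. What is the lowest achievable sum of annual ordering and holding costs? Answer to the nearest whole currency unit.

TC* ≈ €26,446

Annual demand D = 4,190 × 12 = 50,280.
EOQ = √(2DS/H) = √(2 × 50,280 × 214 / 32.5) ≈ 813.73.
At the optimum the two cost components are equal, so total cost = 2·(Q*/2)H = Q*·H.
Minimum total = √(2DSH) = √(2 × 50,280 × 214 × 32.5) ≈ 26446.073.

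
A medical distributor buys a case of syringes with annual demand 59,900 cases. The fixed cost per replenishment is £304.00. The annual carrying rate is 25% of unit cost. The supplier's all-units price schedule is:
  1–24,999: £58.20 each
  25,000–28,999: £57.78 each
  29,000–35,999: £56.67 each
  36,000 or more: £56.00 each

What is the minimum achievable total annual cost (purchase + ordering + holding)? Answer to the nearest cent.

TC* ≈ £3,509,199.54

Holding cost per unit per year at price C is H = 0.25·C.
For each price level, check whether its EOQ is feasible; otherwise the best quantity at that price is the breakpoint.
EOQ at £58.20 = 1582.1 (feasible in tier 1): TC = 59,900×£58.20 + (59,900/1582.1)×304 + (1582.1/2)×0.25×£58.20 = £3,509,199.54.
EOQ at £57.78 = 1587.8 < 25000, so use break Q=25000: TC = 59,900×£57.78 + (59,900/25000.0)×304 + (25000.0/2)×0.25×£57.78 = £3,642,312.88.
EOQ at £56.67 = 1603.3 < 29000, so use break Q=29000: TC = 59,900×£56.67 + (59,900/29000.0)×304 + (29000.0/2)×0.25×£56.67 = £3,600,589.67.
EOQ at £56.00 = 1612.9 < 36000, so use break Q=36000: TC = 59,900×£56.00 + (59,900/36000.0)×304 + (36000.0/2)×0.25×£56.00 = £3,606,905.82.
Lowest total cost among the candidates is at Q = 1582.1.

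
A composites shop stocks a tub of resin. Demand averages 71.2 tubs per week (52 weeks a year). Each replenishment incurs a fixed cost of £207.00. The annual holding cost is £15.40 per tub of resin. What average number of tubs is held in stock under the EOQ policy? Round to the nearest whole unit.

Annual demand D = 71.2 × 52 = 3,702.4.
The optimal lot size = √(2DS/H) = √(2 × 3,702.4 × 207 / 15.4) ≈ 315.49.
Average inventory = Q*/2 ≈ 315.49 / 2 = 157.744.

Average inventory ≈ 158 tubs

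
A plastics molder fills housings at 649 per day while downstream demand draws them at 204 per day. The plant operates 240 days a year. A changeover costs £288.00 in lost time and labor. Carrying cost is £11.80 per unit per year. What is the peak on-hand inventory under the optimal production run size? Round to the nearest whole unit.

I_max ≈ 1,280 housings

Annual demand D = 204 × 240 = 48,960.
Production build-up factor (1 − d/p) = 1 − 204/649 = 0.6857.
Q* = √(2DS / (H(1 − d/p))) = √(2 × 48,960 × 288 / (11.8 × 0.6857)).
= √(28,200,960 / 8.0909) ≈ 1866.953.
Maximum inventory = Q*(1 − d/p) = 1866.953 × 0.6857 ≈ 1280.114.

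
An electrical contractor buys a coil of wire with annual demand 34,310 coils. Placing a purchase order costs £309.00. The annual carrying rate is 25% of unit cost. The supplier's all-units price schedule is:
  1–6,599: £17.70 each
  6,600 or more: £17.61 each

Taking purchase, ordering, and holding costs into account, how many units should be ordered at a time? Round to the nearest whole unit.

Holding cost per unit per year at price C is H = 0.25·C.
Evaluate total cost at each tier's feasible EOQ or, if the EOQ is below the tier, at the tier's minimum quantity.
EOQ at £17.70 = 2189.0 (feasible in tier 1): TC = 34,310×£17.70 + (34,310/2189.0)×309 + (2189.0/2)×0.25×£17.70 = £616,973.37.
EOQ at £17.61 = 2194.6 < 6600, so use break Q=6600: TC = 34,310×£17.61 + (34,310/6600.0)×309 + (6600.0/2)×0.25×£17.61 = £620,333.68.
Lowest total cost is £616,973.37 at Q = 2189.0.

Q* ≈ 2,189 coils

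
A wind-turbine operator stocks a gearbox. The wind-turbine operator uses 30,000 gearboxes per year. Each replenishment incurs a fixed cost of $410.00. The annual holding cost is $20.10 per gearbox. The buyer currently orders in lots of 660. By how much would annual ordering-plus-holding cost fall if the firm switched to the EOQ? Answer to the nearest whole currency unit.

EOQ = √(2DS/H) = √(2 × 30,000 × 410 / 20.1) ≈ 1106.29.
Cost at Q* = (D/Q*)S + (Q*/2)H = √(2DSH) ≈ $22,236.46.
Cost at Q = 660: (30,000/660)×410 + (660/2)×20.1 = $18,636.36 + $6,633.00 = $25,269.36.
Excess = $25,269.36 − $22,236.46 = $3,032.91.

Extra cost ≈ $3,033 per year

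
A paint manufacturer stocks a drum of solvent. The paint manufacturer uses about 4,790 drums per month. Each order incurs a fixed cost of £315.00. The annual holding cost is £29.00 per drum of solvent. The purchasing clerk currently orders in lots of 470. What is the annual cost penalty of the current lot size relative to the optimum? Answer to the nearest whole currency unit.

Extra cost ≈ £12,933 per year

Annual demand D = 4,790 × 12 = 57,480.
EOQ = √(2DS/H) = √(2 × 57,480 × 315 / 29) ≈ 1117.45.
Cost at Q* = (D/Q*)S + (Q*/2)H = √(2DSH) ≈ £32,406.17.
Cost at Q = 470: (57,480/470)×315 + (470/2)×29 = £38,523.83 + £6,815.00 = £45,338.83.
Excess = £45,338.83 − £32,406.17 = £12,932.66.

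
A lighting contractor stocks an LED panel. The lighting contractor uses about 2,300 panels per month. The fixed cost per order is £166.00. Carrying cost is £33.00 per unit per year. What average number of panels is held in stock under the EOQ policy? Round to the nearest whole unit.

Annual demand D = 2,300 × 12 = 27,600.
The optimal lot size = √(2DS/H) = √(2 × 27,600 × 166 / 33) ≈ 526.95.
Average inventory = Q*/2 ≈ 526.95 / 2 = 263.473.

Average inventory ≈ 263 panels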